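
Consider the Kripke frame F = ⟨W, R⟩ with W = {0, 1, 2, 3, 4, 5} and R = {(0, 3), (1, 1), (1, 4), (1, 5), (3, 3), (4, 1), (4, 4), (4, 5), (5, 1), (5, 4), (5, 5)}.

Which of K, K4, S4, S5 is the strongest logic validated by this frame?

K4

Transitive (axiom 4): yes — every two-step R-path is closed by a direct edge.
Reflexive (axiom T): no — 0 is not related to itself.
Euclidean (axiom 5): yes — any two successors of a common world are R-related.
So F validates K, K4; S4 would additionally require R to be reflexive. The strongest is K4.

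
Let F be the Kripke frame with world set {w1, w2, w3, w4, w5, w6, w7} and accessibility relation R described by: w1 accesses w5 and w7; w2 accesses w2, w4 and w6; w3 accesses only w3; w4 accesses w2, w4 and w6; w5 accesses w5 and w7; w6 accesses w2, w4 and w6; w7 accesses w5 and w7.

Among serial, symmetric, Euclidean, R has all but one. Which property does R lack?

symmetric

Serial: yes — every world has a successor (e.g. w1 R w5).
Symmetric: no — w1 R w5 but not w5 R w1.
Euclidean: yes — any two successors of a common world are R-related.
Only symmetric fails.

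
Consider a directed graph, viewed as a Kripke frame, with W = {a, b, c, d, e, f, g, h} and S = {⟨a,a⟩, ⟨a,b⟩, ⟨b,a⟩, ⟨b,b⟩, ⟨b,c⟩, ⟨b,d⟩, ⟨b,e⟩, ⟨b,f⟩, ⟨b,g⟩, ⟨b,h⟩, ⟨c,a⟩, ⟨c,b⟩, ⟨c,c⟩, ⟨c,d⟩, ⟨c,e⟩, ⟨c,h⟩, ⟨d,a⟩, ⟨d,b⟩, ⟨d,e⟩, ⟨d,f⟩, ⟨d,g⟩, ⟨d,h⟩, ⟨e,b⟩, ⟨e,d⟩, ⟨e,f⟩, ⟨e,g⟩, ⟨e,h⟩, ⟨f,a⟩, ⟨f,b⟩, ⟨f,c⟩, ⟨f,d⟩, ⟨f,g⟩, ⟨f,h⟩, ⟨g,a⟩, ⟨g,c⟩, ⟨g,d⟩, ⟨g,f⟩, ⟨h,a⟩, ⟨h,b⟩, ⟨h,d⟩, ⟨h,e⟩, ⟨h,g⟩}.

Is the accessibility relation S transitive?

Transitive: no — a S b and b S c, but not a S c.

No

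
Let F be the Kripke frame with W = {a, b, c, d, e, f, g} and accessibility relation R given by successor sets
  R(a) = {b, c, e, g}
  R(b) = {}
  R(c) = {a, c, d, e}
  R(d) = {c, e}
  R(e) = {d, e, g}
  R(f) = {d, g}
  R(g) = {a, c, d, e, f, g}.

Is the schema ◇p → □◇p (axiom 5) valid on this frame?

Axiom 5 corresponds to the accessibility relation being Euclidean.
Euclidean: no — a R b and a R c, but not b R c.

No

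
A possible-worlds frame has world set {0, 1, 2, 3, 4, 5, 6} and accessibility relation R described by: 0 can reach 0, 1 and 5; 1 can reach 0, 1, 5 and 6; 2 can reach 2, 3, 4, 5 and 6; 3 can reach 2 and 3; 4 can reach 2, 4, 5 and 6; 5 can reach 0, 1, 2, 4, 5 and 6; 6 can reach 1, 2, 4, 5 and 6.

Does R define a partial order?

No

Reflexive: yes — every world is R-related to itself.
Transitive: no — 0 R 1 and 1 R 6, but not 0 R 6.
Antisymmetric: no — 0 R 1 and 1 R 0 with 0 ≠ 1.
So R is not a partial order.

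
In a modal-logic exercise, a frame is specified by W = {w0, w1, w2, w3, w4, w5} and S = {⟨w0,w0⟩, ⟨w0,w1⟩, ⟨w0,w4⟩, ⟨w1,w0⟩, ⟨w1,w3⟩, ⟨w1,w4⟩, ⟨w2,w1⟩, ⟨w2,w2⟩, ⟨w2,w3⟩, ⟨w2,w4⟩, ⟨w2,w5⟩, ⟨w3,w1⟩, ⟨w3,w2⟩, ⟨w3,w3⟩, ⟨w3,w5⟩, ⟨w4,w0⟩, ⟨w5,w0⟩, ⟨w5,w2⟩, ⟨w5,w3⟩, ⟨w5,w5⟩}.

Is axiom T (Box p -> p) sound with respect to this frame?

By correspondence theory, T is valid on a frame iff S is reflexive.
Reflexive: no — w1 is not related to itself.

No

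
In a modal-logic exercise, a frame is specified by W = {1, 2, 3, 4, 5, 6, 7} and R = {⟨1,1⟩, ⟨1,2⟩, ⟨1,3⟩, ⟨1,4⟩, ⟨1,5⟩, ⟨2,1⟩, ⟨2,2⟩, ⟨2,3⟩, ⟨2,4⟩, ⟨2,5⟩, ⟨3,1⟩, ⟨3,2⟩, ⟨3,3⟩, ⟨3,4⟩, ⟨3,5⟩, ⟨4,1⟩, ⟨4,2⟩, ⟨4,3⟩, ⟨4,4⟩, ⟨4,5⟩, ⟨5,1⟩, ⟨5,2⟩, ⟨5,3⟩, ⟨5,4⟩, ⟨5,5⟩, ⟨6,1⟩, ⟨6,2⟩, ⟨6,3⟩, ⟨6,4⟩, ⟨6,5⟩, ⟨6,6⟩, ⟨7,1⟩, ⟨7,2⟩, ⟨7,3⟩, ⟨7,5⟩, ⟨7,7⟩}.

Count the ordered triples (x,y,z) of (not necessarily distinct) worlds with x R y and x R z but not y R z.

Enumerating: (6,1,6), (6,2,6), (6,3,6), (6,4,6), (6,5,6), (7,1,7), (7,2,7), (7,3,7), (7,5,7).

9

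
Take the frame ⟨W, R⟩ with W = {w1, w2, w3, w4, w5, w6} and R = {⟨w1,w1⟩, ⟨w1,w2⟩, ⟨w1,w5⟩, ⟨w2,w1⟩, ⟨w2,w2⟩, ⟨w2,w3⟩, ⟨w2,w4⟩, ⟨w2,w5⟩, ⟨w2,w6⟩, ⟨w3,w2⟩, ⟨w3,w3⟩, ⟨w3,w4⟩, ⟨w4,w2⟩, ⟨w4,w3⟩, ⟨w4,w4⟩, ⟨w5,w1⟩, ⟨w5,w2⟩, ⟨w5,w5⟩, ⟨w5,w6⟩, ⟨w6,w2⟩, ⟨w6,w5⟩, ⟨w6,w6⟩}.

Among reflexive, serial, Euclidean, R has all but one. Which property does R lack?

Euclidean

Reflexive: yes — every world is R-related to itself.
Serial: yes — every world has a successor (e.g. w1 R w1).
Euclidean: no — w2 R w1 and w2 R w3, but not w1 R w3.
Only Euclidean fails.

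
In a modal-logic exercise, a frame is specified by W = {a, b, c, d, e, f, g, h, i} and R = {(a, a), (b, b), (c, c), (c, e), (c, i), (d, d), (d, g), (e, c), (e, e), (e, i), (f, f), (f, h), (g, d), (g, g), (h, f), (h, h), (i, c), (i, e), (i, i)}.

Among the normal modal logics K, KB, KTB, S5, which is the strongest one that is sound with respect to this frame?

S5

Symmetric (axiom B): yes — every pair in R has its reverse in R.
Reflexive (axiom T): yes — every world is R-related to itself.
Euclidean (axiom 5): yes — any two successors of a common world are R-related.
So F validates K, KB, KTB, S5. The strongest is S5.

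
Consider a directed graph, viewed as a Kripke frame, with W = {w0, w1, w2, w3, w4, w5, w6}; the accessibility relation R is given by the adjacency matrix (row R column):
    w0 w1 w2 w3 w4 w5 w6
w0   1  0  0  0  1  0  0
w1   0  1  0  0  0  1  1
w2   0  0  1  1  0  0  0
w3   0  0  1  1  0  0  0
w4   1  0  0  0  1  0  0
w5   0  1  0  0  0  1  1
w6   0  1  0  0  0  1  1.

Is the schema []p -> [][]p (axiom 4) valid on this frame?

By correspondence theory, 4 is valid on a frame iff R is transitive.
Transitive: yes — every two-step R-path is closed by a direct edge.

Yes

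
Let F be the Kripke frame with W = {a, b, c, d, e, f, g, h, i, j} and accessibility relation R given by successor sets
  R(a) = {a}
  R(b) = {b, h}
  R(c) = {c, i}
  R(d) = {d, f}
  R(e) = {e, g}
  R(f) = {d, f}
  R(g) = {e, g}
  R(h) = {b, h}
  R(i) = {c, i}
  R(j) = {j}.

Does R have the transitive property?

Yes

Transitive: yes — every two-step R-path is closed by a direct edge.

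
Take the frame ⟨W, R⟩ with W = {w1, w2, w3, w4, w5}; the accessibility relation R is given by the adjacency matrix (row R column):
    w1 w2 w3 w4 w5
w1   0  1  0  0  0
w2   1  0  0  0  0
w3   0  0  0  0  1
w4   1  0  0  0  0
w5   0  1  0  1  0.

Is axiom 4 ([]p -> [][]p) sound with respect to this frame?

No

The schema 4 characterises exactly the transitive frames.
Transitive: no — w3 R w5 and w5 R w2, but not w3 R w2.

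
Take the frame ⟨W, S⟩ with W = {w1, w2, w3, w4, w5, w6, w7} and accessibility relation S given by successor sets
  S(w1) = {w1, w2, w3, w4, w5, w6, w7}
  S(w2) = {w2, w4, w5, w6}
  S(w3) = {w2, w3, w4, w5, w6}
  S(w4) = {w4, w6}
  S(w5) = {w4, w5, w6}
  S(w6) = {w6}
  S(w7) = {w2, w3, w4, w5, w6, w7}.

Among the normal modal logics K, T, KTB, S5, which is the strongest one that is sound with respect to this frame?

T

Reflexive (axiom T): yes — every world is S-related to itself.
Symmetric (axiom B): no — w1 S w2 but not w2 S w1.
Euclidean (axiom 5): no — w1 S w2 and w1 S w3, but not w2 S w3.
So F validates K, T; KTB would additionally require S to be symmetric. The strongest is T.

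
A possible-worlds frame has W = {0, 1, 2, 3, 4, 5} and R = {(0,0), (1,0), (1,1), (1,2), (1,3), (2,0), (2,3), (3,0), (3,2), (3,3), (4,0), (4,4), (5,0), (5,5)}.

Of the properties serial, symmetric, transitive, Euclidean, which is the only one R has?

Serial: yes — every world has a successor (e.g. 0 R 0).
Symmetric: no — 1 R 0 but not 0 R 1.
Transitive: no — 2 R 3 and 3 R 2, but not 2 R 2.
Euclidean: no — 1 R 0 and 1 R 2, but not 0 R 2.
Only serial holds.

serial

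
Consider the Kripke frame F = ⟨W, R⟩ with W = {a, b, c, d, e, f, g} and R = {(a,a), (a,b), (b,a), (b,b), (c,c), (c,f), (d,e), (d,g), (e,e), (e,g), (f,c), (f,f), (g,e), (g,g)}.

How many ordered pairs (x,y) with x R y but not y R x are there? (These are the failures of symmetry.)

Enumerating: (d,e), (d,g).

2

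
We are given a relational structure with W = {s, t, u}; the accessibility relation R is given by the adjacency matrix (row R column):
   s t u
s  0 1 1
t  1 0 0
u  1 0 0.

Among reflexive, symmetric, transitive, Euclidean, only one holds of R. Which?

Reflexive: no — s is not related to itself.
Symmetric: yes — every pair in R has its reverse in R.
Transitive: no — t R s and s R u, but not t R u.
Euclidean: no — s R t and s R u, but not t R u.
Only symmetric holds.

symmetric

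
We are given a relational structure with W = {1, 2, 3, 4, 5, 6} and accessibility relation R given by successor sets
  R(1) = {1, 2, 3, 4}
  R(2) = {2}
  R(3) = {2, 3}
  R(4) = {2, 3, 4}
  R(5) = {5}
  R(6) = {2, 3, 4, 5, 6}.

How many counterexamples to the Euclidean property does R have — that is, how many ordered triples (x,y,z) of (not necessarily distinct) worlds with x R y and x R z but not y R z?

Enumerating: (1,2,1), (1,2,3), (1,2,4), (1,3,1), (1,3,4), (1,4,1), (3,2,3), (4,2,3), (4,2,4), (4,3,4), (6,2,3), (6,2,4), … and 11 more.
Total: 23.

23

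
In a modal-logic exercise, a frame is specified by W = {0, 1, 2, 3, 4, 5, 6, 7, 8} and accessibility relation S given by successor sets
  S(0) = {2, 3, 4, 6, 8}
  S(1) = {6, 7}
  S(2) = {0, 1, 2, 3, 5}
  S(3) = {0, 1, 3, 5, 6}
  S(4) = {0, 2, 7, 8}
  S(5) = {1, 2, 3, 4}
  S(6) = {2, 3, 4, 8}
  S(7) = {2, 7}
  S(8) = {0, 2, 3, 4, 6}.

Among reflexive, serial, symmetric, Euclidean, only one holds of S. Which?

Reflexive: no — 0 is not related to itself.
Serial: yes — every world has a successor (e.g. 0 S 2).
Symmetric: no — 0 S 6 but not 6 S 0.
Euclidean: no — 0 S 2 and 0 S 4, but not 2 S 4.
Only serial holds.

serial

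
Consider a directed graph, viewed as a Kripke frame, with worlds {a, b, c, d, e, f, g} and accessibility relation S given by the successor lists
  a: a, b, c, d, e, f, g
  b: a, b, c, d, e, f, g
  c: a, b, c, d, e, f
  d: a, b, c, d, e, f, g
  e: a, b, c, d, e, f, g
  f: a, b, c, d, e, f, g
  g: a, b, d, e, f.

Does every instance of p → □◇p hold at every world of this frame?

Axiom B corresponds to the accessibility relation being symmetric.
Symmetric: yes — every pair in S has its reverse in S.

Yes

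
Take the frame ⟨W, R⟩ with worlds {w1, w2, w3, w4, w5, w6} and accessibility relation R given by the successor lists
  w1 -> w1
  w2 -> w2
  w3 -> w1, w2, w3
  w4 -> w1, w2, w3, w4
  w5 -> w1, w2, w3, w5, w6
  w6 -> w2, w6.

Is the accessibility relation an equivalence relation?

No

Reflexive: yes — every world is R-related to itself.
Symmetric: no — w3 R w1 but not w1 R w3.
Transitive: yes — every two-step R-path is closed by a direct edge.
So R is not an equivalence relation.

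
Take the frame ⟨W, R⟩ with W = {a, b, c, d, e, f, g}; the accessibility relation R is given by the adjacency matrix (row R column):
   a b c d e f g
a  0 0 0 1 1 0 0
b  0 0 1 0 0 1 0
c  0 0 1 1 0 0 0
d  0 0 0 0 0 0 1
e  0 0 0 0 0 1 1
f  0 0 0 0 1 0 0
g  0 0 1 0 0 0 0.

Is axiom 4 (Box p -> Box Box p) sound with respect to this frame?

The schema 4 characterises exactly the transitive frames.
Transitive: no — a R d and d R g, but not a R g.

No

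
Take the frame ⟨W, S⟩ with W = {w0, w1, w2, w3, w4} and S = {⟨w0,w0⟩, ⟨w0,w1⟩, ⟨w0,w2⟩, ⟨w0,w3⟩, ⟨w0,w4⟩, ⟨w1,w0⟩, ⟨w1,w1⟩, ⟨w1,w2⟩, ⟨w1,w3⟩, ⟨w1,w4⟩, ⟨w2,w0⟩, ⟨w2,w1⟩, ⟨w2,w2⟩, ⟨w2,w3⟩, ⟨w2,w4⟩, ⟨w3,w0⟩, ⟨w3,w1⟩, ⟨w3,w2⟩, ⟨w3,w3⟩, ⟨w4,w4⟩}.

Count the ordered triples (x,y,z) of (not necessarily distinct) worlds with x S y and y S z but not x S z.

3

Enumerating: (w3,w0,w4), (w3,w1,w4), (w3,w2,w4).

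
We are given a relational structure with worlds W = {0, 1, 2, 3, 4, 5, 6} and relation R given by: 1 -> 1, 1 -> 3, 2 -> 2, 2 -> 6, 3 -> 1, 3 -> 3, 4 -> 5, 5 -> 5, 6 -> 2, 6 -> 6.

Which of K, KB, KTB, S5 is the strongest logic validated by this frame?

Symmetric (axiom B): no — 4 R 5 but not 5 R 4.
Reflexive (axiom T): no — 0 is not related to itself.
Euclidean (axiom 5): yes — any two successors of a common world are R-related.
So F validates K; KB would additionally require R to be symmetric. The strongest is K.

K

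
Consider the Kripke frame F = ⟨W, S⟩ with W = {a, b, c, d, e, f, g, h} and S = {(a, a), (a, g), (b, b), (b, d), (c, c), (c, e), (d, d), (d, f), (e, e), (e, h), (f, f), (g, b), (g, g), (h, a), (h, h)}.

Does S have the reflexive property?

Yes

Reflexive: yes — every world is S-related to itself.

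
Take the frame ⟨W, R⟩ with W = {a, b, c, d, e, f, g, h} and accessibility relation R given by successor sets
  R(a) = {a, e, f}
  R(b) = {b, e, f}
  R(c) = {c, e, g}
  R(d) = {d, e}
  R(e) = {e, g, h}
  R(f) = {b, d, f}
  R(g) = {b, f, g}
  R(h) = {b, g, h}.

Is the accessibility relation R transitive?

No

Transitive: no — a R e and e R g, but not a R g.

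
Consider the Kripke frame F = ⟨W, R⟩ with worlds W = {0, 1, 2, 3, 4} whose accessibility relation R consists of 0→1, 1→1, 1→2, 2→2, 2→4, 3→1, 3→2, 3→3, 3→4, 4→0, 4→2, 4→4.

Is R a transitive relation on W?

Transitive: no — 0 R 1 and 1 R 2, but not 0 R 2.

No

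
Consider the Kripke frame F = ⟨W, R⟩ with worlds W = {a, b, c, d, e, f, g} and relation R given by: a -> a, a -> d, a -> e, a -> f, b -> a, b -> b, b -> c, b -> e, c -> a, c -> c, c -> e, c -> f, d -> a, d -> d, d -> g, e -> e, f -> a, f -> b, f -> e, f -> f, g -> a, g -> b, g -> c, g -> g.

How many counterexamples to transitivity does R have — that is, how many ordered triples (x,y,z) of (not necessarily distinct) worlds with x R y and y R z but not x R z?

19

Enumerating: (a,d,g), (a,f,b), (b,a,d), (b,a,f), (b,c,f), (c,a,d), (c,f,b), (d,a,e), (d,a,f), (d,g,b), (d,g,c), (f,a,d), … and 7 more.
Total: 19.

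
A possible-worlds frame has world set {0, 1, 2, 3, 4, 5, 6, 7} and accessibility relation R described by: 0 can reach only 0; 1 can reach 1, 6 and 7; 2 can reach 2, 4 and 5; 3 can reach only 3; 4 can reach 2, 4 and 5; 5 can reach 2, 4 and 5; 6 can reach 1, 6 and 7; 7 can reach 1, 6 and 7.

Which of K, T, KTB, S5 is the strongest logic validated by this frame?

Reflexive (axiom T): yes — every world is R-related to itself.
Symmetric (axiom B): yes — every pair in R has its reverse in R.
Euclidean (axiom 5): yes — any two successors of a common world are R-related.
So F validates K, T, KTB, S5. The strongest is S5.

S5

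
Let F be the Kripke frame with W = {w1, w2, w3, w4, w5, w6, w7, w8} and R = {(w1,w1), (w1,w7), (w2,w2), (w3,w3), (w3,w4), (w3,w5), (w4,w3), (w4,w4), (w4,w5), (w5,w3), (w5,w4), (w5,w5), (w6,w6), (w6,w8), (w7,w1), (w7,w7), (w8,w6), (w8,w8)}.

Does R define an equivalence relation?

Yes

Reflexive: yes — every world is R-related to itself.
Symmetric: yes — every pair in R has its reverse in R.
Transitive: yes — every two-step R-path is closed by a direct edge.
So R is an equivalence relation.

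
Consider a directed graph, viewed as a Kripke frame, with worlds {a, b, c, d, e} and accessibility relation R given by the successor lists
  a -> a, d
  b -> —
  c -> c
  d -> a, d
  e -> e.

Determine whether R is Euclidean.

Euclidean: yes — any two successors of a common world are R-related.

Yes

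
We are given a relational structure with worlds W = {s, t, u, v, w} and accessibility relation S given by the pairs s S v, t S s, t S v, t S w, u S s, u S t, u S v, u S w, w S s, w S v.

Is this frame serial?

Serial: no — v has no S-successor.

No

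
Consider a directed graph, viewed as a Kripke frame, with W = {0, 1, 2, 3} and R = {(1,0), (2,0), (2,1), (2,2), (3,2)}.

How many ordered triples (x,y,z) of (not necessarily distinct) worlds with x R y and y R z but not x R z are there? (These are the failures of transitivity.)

2

Enumerating: (3,2,0), (3,2,1).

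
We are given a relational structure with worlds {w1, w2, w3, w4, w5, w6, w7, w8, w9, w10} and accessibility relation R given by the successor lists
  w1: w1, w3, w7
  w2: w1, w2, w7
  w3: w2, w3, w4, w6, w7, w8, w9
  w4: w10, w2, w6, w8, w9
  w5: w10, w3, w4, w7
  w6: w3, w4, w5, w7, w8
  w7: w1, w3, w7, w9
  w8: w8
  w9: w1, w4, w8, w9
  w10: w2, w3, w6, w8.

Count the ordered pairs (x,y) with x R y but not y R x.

24

Enumerating: (w1,w3), (w10,w2), (w10,w3), (w10,w6), (w10,w8), (w2,w1), (w2,w7), (w3,w2), (w3,w4), (w3,w8), (w3,w9), (w4,w10), … and 12 more.
Total: 24.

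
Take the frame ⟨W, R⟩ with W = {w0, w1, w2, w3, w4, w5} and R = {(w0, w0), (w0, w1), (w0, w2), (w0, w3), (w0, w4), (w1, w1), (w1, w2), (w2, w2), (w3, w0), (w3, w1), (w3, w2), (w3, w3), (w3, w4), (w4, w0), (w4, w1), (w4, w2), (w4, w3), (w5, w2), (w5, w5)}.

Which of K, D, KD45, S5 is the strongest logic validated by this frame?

Serial (axiom D): yes — every world has a successor (e.g. w0 R w0).
Euclidean (axiom 5): no — w0 R w1 and w0 R w3, but not w1 R w3.
Transitive (axiom 4): no — w4 R w0 and w0 R w4, but not w4 R w4.
Reflexive (axiom T): no — w4 is not related to itself.
So F validates K, D; KD45 would additionally require R to be Euclidean and transitive. The strongest is D.

D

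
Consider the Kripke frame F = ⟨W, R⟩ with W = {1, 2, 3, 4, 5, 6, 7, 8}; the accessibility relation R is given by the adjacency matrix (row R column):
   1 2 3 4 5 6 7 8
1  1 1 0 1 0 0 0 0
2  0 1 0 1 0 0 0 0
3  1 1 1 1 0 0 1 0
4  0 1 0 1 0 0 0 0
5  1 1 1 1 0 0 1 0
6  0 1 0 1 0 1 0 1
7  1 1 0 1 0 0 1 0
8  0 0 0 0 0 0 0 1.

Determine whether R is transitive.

Yes

Transitive: yes — every two-step R-path is closed by a direct edge.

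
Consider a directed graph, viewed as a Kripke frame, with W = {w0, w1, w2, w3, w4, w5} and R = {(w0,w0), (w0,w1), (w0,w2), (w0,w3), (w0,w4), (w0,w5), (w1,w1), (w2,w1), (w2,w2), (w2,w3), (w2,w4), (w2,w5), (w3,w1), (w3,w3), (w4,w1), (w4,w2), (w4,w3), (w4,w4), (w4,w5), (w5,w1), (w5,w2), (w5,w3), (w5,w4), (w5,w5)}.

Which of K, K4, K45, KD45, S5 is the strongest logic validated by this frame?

Transitive (axiom 4): yes — every two-step R-path is closed by a direct edge.
Euclidean (axiom 5): no — w0 R w1 and w0 R w2, but not w1 R w2.
Serial (axiom D): yes — every world has a successor (e.g. w0 R w0).
Reflexive (axiom T): yes — every world is R-related to itself.
So F validates K, K4; K45 would additionally require R to be Euclidean. The strongest is K4.

K4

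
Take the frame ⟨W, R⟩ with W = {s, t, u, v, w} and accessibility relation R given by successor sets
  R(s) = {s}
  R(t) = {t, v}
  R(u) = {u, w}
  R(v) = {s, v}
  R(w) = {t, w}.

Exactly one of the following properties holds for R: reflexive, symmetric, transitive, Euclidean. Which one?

Reflexive: yes — every world is R-related to itself.
Symmetric: no — t R v but not v R t.
Transitive: no — t R v and v R s, but not t R s.
Euclidean: no — t R v and t R t, but not v R t.
Only reflexive holds.

reflexive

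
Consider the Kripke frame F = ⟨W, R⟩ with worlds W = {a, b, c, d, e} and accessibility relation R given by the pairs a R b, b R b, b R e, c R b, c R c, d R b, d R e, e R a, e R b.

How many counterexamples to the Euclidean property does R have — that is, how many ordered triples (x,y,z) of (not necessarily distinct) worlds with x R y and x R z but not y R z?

5

Enumerating: (b,e,e), (c,b,c), (d,e,e), (e,a,a), (e,b,a).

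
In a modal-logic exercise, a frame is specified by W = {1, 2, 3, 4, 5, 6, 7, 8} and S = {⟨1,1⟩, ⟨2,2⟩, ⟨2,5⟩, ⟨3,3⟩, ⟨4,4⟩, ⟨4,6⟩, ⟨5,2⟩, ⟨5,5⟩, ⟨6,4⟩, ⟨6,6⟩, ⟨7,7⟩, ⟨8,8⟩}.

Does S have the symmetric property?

Yes

Symmetric: yes — every pair in S has its reverse in S.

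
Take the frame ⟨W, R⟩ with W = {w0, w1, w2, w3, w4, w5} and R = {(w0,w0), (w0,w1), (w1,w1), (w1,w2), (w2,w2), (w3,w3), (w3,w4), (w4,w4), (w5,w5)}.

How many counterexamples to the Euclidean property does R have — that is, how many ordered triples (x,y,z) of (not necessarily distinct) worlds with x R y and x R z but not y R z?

3

Enumerating: (w0,w1,w0), (w1,w2,w1), (w3,w4,w3).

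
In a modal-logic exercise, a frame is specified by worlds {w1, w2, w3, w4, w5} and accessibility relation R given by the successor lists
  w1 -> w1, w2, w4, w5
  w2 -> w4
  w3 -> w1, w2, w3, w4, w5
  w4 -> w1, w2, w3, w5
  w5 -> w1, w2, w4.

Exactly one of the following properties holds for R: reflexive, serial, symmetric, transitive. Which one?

Reflexive: no — w2 is not related to itself.
Serial: yes — every world has a successor (e.g. w1 R w1).
Symmetric: no — w1 R w2 but not w2 R w1.
Transitive: no — w1 R w4 and w4 R w3, but not w1 R w3.
Only serial holds.

serial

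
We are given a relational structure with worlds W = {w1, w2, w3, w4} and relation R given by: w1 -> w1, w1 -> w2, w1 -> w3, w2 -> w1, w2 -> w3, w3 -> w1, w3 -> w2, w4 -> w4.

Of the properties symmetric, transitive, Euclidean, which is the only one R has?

Symmetric: yes — every pair in R has its reverse in R.
Transitive: no — w2 R w1 and w1 R w2, but not w2 R w2.
Euclidean: no — w1 R w2 and w1 R w2, but not w2 R w2.
Only symmetric holds.

symmetric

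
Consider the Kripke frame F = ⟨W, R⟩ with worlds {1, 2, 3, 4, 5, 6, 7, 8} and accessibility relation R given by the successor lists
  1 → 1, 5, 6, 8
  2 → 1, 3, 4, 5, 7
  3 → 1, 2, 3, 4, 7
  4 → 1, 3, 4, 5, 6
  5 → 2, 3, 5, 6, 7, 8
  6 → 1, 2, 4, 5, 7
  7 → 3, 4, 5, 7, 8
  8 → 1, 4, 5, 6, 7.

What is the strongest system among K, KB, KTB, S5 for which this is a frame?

K

Symmetric (axiom B): no — 1 R 5 but not 5 R 1.
Reflexive (axiom T): no — 2 is not related to itself.
Euclidean (axiom 5): no — 1 R 6 and 1 R 8, but not 6 R 8.
So F validates K; KB would additionally require R to be symmetric. The strongest is K.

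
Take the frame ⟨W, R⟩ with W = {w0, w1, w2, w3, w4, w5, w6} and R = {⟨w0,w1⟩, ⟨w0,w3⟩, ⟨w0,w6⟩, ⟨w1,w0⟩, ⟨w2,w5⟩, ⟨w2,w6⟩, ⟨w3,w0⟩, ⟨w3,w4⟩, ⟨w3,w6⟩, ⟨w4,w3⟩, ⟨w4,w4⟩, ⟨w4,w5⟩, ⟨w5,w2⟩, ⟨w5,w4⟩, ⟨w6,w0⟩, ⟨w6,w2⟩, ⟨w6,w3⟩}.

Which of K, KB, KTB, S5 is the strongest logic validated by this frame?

KB

Symmetric (axiom B): yes — every pair in R has its reverse in R.
Reflexive (axiom T): no — w0 is not related to itself.
Euclidean (axiom 5): no — w0 R w1 and w0 R w3, but not w1 R w3.
So F validates K, KB; KTB would additionally require R to be reflexive. The strongest is KB.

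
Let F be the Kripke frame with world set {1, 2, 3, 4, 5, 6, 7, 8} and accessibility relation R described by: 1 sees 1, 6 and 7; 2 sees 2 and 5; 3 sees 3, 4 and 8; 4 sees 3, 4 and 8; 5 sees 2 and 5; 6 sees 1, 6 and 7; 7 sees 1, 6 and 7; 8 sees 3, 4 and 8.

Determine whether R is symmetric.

Symmetric: yes — every pair in R has its reverse in R.

Yes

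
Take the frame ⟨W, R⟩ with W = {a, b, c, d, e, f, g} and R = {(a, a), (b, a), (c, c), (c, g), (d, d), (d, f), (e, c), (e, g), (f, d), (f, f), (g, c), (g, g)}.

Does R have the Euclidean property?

Euclidean: yes — any two successors of a common world are R-related.

Yes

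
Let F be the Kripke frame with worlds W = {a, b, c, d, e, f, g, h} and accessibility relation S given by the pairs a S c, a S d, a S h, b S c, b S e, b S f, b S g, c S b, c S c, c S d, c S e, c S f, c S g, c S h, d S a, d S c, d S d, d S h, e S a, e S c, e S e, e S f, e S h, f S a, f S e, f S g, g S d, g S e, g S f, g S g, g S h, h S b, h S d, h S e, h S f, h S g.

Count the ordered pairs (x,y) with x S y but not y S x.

Enumerating: (a,c), (a,h), (b,e), (b,f), (b,g), (c,f), (c,g), (c,h), (e,a), (f,a), (g,d), (g,e), (h,b), (h,f).

14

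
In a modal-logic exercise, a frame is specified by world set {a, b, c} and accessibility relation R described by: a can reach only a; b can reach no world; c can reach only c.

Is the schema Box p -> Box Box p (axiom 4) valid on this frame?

Axiom 4 corresponds to the accessibility relation being transitive.
Transitive: yes — every two-step R-path is closed by a direct edge.

Yes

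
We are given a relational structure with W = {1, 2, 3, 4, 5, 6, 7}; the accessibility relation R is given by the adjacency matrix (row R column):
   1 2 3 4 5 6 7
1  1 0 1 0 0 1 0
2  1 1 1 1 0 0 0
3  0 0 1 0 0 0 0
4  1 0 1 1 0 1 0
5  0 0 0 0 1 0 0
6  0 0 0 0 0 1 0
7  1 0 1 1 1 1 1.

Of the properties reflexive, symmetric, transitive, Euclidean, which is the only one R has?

Reflexive: yes — every world is R-related to itself.
Symmetric: no — 1 R 3 but not 3 R 1.
Transitive: no — 2 R 1 and 1 R 6, but not 2 R 6.
Euclidean: no — 1 R 3 and 1 R 6, but not 3 R 6.
Only reflexive holds.

reflexive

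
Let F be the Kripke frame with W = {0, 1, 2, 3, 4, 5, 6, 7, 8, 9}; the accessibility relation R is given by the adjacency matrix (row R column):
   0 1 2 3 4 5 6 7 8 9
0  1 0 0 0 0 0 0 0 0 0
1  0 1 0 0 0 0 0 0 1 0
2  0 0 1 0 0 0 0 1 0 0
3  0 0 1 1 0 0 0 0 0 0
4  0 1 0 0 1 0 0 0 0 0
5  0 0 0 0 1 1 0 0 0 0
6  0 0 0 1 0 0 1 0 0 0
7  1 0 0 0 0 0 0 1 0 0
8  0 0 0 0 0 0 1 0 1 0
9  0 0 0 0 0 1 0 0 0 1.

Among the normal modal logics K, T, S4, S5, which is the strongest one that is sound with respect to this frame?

T

Reflexive (axiom T): yes — every world is R-related to itself.
Transitive (axiom 4): no — 1 R 8 and 8 R 6, but not 1 R 6.
Euclidean (axiom 5): no — 1 R 8 and 1 R 1, but not 8 R 1.
So F validates K, T; S4 would additionally require R to be transitive. The strongest is T.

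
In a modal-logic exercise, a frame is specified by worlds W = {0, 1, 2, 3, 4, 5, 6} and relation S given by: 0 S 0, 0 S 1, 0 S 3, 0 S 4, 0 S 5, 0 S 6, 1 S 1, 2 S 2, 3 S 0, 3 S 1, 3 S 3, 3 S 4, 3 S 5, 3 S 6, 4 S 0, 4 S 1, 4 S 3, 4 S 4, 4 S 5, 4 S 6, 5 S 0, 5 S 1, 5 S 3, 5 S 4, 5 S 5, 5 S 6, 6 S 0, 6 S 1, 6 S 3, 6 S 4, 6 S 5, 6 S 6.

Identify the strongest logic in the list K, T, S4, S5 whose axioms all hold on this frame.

S4

Reflexive (axiom T): yes — every world is S-related to itself.
Transitive (axiom 4): yes — every two-step S-path is closed by a direct edge.
Euclidean (axiom 5): no — 0 S 1 and 0 S 3, but not 1 S 3.
So F validates K, T, S4; S5 would additionally require S to be Euclidean. The strongest is S4.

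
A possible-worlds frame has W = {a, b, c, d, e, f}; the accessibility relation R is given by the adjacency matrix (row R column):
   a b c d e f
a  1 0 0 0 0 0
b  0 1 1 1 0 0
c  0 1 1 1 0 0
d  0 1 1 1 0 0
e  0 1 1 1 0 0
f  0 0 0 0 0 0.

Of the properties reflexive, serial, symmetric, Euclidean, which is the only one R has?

Reflexive: no — e is not related to itself.
Serial: no — f has no R-successor.
Symmetric: no — e R b but not b R e.
Euclidean: yes — any two successors of a common world are R-related.
Only Euclidean holds.

Euclidean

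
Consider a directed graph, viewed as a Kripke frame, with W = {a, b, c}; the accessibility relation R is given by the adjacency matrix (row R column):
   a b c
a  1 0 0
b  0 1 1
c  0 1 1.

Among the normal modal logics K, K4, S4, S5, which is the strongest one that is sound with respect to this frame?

S5

Transitive (axiom 4): yes — every two-step R-path is closed by a direct edge.
Reflexive (axiom T): yes — every world is R-related to itself.
Euclidean (axiom 5): yes — any two successors of a common world are R-related.
So F validates K, K4, S4, S5. The strongest is S5.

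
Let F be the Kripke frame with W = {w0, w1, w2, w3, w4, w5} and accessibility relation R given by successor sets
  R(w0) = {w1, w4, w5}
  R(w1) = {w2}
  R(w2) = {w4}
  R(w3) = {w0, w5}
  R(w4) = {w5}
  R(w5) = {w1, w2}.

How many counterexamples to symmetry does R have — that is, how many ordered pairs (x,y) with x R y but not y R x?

Enumerating: (w0,w1), (w0,w4), (w0,w5), (w1,w2), (w2,w4), (w3,w0), (w3,w5), (w4,w5), (w5,w1), (w5,w2).

10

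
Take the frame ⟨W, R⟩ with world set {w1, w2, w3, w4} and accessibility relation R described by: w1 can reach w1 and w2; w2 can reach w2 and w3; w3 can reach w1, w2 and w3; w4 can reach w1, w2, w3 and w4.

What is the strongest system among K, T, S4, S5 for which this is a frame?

Reflexive (axiom T): yes — every world is R-related to itself.
Transitive (axiom 4): no — w1 R w2 and w2 R w3, but not w1 R w3.
Euclidean (axiom 5): no — w3 R w2 and w3 R w1, but not w2 R w1.
So F validates K, T; S4 would additionally require R to be transitive. The strongest is T.

T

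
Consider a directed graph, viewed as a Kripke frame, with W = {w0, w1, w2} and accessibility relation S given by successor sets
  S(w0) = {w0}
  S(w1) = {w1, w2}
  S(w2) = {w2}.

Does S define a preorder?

Reflexive: yes — every world is S-related to itself.
Transitive: yes — every two-step S-path is closed by a direct edge.
So S is a preorder.

Yes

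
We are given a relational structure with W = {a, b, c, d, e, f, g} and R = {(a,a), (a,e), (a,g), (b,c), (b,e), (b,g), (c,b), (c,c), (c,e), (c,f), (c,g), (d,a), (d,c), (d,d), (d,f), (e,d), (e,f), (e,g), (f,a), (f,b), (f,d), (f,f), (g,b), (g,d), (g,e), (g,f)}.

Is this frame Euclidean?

No

Euclidean: no — b R e and b R c, but not e R c.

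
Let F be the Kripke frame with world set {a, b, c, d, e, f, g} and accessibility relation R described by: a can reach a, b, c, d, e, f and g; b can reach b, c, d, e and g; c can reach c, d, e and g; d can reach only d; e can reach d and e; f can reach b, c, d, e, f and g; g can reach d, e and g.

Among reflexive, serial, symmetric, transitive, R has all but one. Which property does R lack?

Reflexive: yes — every world is R-related to itself.
Serial: yes — every world has a successor (e.g. a R a).
Symmetric: no — a R b but not b R a.
Transitive: yes — every two-step R-path is closed by a direct edge.
Only symmetric fails.

symmetric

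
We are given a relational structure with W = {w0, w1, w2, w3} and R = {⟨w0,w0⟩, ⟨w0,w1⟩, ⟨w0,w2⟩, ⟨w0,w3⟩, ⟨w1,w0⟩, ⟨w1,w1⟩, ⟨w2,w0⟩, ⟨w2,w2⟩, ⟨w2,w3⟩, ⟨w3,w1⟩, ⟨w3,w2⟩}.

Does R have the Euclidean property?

Euclidean: no — w0 R w1 and w0 R w2, but not w1 R w2.

No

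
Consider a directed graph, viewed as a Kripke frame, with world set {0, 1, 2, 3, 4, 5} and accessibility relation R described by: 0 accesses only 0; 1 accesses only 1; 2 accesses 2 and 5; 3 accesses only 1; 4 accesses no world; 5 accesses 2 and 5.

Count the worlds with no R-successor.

1

Enumerating: 4.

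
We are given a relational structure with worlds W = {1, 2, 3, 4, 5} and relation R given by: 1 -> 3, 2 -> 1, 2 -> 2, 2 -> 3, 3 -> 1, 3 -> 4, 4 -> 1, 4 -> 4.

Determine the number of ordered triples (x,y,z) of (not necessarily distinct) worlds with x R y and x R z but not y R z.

9

Enumerating: (1,3,3), (2,1,1), (2,1,2), (2,3,2), (2,3,3), (3,1,1), (3,1,4), (4,1,1), (4,1,4).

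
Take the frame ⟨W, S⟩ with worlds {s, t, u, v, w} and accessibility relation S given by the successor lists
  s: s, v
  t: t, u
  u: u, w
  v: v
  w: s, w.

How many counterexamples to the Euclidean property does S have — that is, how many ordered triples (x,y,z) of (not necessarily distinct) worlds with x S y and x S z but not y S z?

4

Enumerating: (s,v,s), (t,u,t), (u,w,u), (w,s,w).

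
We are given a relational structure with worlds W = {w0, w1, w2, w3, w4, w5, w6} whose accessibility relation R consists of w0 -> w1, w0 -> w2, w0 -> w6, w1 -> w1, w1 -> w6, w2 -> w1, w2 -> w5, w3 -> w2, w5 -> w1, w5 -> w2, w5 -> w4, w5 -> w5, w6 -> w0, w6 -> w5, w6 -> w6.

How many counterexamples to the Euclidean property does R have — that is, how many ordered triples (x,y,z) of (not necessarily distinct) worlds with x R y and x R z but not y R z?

21

Enumerating: (w0,w1,w2), (w0,w2,w2), (w0,w2,w6), (w0,w6,w1), (w0,w6,w2), (w1,w6,w1), (w2,w1,w5), (w3,w2,w2), (w5,w1,w2), (w5,w1,w4), (w5,w1,w5), (w5,w2,w2), … and 9 more.
Total: 21.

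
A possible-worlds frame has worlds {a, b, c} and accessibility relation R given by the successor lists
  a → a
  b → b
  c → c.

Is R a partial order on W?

Yes

Reflexive: yes — every world is R-related to itself.
Transitive: yes — every two-step R-path is closed by a direct edge.
Antisymmetric: yes — no distinct pair is related both ways.
So R is a partial order.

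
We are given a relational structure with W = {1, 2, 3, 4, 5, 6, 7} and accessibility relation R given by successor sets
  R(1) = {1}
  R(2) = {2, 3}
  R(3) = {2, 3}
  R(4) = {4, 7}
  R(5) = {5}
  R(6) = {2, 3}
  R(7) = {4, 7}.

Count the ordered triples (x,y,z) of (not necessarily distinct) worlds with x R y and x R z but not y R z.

0

R is Euclidean; there are no such tuples.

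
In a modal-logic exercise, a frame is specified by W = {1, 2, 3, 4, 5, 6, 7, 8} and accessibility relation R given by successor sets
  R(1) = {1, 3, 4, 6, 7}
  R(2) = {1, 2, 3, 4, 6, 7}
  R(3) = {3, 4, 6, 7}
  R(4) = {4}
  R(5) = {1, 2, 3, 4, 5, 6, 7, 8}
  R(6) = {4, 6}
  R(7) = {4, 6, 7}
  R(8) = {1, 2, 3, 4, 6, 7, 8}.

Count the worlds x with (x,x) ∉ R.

0

R is reflexive; there are no such worlds.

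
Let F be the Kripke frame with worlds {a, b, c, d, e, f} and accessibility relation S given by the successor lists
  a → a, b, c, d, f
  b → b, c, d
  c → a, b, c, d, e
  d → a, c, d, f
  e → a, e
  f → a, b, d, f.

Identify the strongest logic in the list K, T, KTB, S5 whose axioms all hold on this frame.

T

Reflexive (axiom T): yes — every world is S-related to itself.
Symmetric (axiom B): no — a S b but not b S a.
Euclidean (axiom 5): no — a S b and a S f, but not b S f.
So F validates K, T; KTB would additionally require S to be symmetric. The strongest is T.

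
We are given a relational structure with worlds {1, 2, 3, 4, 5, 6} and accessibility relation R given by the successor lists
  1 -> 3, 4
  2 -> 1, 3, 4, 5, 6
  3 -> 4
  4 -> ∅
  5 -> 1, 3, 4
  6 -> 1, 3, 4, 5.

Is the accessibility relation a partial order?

No

Reflexive: no — 1 is not related to itself.
Transitive: yes — every two-step R-path is closed by a direct edge.
Antisymmetric: yes — no distinct pair is related both ways.
So R is not a partial order.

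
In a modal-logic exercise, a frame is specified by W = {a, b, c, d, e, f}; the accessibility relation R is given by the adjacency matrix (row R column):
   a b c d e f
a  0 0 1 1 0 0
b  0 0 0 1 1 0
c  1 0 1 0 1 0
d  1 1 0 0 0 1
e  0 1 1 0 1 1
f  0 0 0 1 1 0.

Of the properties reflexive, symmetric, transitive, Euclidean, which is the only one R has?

symmetric

Reflexive: no — a is not related to itself.
Symmetric: yes — every pair in R has its reverse in R.
Transitive: no — a R c and c R e, but not a R e.
Euclidean: no — a R c and a R d, but not c R d.
Only symmetric holds.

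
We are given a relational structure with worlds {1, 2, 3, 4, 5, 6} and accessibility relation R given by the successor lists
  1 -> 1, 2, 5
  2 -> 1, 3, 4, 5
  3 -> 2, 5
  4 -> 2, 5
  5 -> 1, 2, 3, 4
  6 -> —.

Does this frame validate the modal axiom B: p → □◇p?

Yes

By correspondence theory, B is valid on a frame iff R is symmetric.
Symmetric: yes — every pair in R has its reverse in R.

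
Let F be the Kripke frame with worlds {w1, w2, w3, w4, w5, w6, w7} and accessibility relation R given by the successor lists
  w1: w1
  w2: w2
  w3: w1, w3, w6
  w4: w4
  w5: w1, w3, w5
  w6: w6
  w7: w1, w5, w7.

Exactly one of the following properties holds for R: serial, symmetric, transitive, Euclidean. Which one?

serial

Serial: yes — every world has a successor (e.g. w1 R w1).
Symmetric: no — w3 R w1 but not w1 R w3.
Transitive: no — w5 R w3 and w3 R w6, but not w5 R w6.
Euclidean: no — w3 R w1 and w3 R w6, but not w1 R w6.
Only serial holds.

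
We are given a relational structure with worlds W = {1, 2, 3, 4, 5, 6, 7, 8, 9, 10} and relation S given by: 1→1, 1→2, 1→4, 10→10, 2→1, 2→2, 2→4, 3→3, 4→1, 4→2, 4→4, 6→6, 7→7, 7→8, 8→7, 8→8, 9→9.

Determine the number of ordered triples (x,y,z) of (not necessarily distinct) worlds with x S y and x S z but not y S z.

0

S is Euclidean; there are no such tuples.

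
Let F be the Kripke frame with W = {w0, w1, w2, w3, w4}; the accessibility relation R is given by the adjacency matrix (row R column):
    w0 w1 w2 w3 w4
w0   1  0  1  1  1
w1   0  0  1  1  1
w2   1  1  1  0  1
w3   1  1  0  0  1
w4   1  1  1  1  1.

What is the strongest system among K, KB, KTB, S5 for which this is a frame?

Symmetric (axiom B): yes — every pair in R has its reverse in R.
Reflexive (axiom T): no — w1 is not related to itself.
Euclidean (axiom 5): no — w0 R w2 and w0 R w3, but not w2 R w3.
So F validates K, KB; KTB would additionally require R to be reflexive. The strongest is KB.

KB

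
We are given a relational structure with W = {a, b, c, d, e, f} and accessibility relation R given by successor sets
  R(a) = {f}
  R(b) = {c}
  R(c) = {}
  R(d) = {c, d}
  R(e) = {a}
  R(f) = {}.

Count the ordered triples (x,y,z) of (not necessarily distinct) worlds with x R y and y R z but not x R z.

1

Enumerating: (e,a,f).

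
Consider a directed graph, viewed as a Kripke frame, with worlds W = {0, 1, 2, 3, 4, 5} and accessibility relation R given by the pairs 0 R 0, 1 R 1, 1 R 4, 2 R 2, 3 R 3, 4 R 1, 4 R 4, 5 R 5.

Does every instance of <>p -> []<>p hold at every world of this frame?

Yes

By correspondence theory, 5 is valid on a frame iff R is Euclidean.
Euclidean: yes — any two successors of a common world are R-related.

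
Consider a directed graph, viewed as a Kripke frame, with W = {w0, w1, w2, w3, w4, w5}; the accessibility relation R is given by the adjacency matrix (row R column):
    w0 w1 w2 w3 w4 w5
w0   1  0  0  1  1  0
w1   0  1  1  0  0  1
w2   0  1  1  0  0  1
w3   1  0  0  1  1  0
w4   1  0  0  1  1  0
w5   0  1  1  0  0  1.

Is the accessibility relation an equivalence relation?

Reflexive: yes — every world is R-related to itself.
Symmetric: yes — every pair in R has its reverse in R.
Transitive: yes — every two-step R-path is closed by a direct edge.
So R is an equivalence relation.

Yes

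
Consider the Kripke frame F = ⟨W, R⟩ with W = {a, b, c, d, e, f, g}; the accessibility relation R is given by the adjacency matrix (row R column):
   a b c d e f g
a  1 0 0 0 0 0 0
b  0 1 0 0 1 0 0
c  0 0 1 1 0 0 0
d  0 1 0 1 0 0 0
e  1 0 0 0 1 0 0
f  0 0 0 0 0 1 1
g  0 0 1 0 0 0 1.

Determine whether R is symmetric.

No

Symmetric: no — b R e but not e R b.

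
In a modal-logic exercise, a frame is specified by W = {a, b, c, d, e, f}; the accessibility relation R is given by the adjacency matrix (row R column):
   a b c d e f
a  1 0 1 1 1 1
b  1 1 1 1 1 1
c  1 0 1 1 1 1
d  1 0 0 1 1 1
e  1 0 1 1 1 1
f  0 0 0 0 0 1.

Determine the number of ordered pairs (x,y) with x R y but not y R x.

Enumerating: (a,f), (b,a), (b,c), (b,d), (b,e), (b,f), (c,d), (c,f), (d,f), (e,f).

10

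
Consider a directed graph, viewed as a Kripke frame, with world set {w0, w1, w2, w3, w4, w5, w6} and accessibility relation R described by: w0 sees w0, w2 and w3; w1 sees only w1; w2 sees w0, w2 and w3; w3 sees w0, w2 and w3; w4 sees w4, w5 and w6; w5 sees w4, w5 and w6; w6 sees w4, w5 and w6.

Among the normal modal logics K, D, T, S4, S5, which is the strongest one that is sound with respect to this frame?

S5

Serial (axiom D): yes — every world has a successor (e.g. w0 R w0).
Reflexive (axiom T): yes — every world is R-related to itself.
Transitive (axiom 4): yes — every two-step R-path is closed by a direct edge.
Euclidean (axiom 5): yes — any two successors of a common world are R-related.
So F validates K, D, T, S4, S5. The strongest is S5.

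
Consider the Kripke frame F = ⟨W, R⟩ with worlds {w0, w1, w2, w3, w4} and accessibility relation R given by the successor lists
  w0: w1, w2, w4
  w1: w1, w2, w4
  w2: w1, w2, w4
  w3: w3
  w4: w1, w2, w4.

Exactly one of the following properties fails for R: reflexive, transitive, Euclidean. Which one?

reflexive

Reflexive: no — w0 is not related to itself.
Transitive: yes — every two-step R-path is closed by a direct edge.
Euclidean: yes — any two successors of a common world are R-related.
Only reflexive fails.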